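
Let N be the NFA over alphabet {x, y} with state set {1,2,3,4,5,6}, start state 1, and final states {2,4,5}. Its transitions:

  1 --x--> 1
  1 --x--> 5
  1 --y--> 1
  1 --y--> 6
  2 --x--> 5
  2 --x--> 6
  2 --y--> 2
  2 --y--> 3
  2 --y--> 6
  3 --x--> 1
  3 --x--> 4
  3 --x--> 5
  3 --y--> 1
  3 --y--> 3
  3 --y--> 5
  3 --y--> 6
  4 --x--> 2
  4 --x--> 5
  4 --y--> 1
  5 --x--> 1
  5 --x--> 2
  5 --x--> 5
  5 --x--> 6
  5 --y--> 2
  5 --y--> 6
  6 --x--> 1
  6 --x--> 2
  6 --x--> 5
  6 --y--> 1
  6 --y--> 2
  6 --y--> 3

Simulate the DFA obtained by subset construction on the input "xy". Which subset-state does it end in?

Start: {1}.
δ(1,x) = {1,5}.
Union: {1,5}.
After x: {1,5}.
δ(1,y) = {1,6}; δ(5,y) = {2,6}.
Union: {1,2,6}.
After y: {1,2,6}.

{1,2,6}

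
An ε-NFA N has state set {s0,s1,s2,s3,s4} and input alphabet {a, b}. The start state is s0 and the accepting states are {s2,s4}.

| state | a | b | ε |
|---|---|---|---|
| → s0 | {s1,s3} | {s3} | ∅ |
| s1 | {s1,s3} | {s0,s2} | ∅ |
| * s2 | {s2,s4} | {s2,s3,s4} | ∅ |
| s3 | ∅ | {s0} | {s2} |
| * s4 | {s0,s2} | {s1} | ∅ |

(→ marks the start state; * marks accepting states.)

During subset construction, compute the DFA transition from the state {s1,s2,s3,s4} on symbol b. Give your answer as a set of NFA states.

δ(s1,b) = {s0,s2}; δ(s2,b) = {s2,s3,s4}; δ(s3,b) = {s0}; δ(s4,b) = {s1}.
Union: {s0,s1,s2,s3,s4}.

{s0,s1,s2,s3,s4}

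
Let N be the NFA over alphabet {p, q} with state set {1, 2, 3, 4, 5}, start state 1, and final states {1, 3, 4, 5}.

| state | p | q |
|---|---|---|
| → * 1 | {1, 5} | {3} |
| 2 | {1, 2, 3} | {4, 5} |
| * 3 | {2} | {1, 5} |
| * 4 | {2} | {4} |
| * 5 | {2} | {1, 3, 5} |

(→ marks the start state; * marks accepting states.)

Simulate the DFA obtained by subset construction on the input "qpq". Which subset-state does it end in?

Start: {1}.
δ(1,q) = {3}.
Union: {3}.
After q: {3}.
δ(3,p) = {2}.
Union: {2}.
After p: {2}.
δ(2,q) = {4, 5}.
Union: {4, 5}.
After q: {4, 5}.

{4, 5}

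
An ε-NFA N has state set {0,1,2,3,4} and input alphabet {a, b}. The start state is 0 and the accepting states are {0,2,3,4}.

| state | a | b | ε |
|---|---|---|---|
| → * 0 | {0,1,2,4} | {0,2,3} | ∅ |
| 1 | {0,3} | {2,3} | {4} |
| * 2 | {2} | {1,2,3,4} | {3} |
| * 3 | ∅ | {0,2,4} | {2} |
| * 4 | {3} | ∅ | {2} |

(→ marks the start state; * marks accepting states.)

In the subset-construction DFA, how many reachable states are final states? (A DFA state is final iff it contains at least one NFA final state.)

3

Start state of the DFA: {0} (ε-closure of the NFA start).
{0} --a--> {0,1,2,3,4}  [new]
{0} --b--> {0,2,3}  [new]
{0,1,2,3,4} --a--> {0,1,2,3,4}  [seen]
{0,1,2,3,4} --b--> {0,1,2,3,4}  [seen]
{0,2,3} --a--> {0,1,2,3,4}  [seen]
{0,2,3} --b--> {0,1,2,3,4}  [seen]
Reachable DFA states: {0}, {0,1,2,3,4}, {0,2,3}.
Accepting DFA states (contain an NFA accepting state): {0}, {0,1,2,3,4}, {0,2,3}.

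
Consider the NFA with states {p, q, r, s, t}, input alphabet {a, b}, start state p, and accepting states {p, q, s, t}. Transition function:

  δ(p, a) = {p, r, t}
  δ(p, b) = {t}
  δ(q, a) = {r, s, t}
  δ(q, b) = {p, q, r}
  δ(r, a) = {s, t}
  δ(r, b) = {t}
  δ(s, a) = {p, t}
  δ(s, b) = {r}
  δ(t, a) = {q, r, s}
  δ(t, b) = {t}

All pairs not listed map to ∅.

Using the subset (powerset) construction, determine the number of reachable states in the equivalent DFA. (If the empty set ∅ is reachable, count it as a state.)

Start state of the DFA: {p}.
{p} --a--> {p, r, t}  [new]
{p} --b--> {t}  [new]
{p, r, t} --a--> {p, q, r, s, t}  [new]
{p, r, t} --b--> {t}  [seen]
{t} --a--> {q, r, s}  [new]
{t} --b--> {t}  [seen]
{p, q, r, s, t} --a--> {p, q, r, s, t}  [seen]
{p, q, r, s, t} --b--> {p, q, r, t}  [new]
{q, r, s} --a--> {p, r, s, t}  [new]
{q, r, s} --b--> {p, q, r, t}  [seen]
{p, q, r, t} --a--> {p, q, r, s, t}  [seen]
{p, q, r, t} --b--> {p, q, r, t}  [seen]
{p, r, s, t} --a--> {p, q, r, s, t}  [seen]
{p, r, s, t} --b--> {r, t}  [new]
{r, t} --a--> {q, r, s, t}  [new]
{r, t} --b--> {t}  [seen]
{q, r, s, t} --a--> {p, q, r, s, t}  [seen]
{q, r, s, t} --b--> {p, q, r, t}  [seen]
Reachable DFA states: {p}, {p, r, t}, {t}, {p, q, r, s, t}, {q, r, s}, {p, q, r, t}, {p, r, s, t}, {r, t}, {q, r, s, t}.

9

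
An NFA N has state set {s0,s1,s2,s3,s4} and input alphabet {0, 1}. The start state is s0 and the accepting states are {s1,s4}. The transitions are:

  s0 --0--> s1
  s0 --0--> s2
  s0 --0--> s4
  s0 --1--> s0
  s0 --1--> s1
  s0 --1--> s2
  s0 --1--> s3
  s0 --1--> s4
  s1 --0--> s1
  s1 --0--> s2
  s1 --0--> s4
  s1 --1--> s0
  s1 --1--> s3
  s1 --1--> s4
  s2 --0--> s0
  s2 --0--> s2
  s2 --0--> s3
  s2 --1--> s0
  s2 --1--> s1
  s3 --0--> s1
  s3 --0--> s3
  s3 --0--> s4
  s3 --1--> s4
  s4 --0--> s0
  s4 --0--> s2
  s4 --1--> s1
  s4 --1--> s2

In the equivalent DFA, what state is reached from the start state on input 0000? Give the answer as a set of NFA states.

Start: {s0}.
δ(s0,0) = {s1,s2,s4}.
Union: {s1,s2,s4}.
After 0: {s1,s2,s4}.
δ(s1,0) = {s1,s2,s4}; δ(s2,0) = {s0,s2,s3}; δ(s4,0) = {s0,s2}.
Union: {s0,s1,s2,s3,s4}.
After 0: {s0,s1,s2,s3,s4}.
δ(s0,0) = {s1,s2,s4}; δ(s1,0) = {s1,s2,s4}; δ(s2,0) = {s0,s2,s3}; δ(s3,0) = {s1,s3,s4}; δ(s4,0) = {s0,s2}.
Union: {s0,s1,s2,s3,s4}.
After 0: {s0,s1,s2,s3,s4}.
δ(s0,0) = {s1,s2,s4}; δ(s1,0) = {s1,s2,s4}; δ(s2,0) = {s0,s2,s3}; δ(s3,0) = {s1,s3,s4}; δ(s4,0) = {s0,s2}.
Union: {s0,s1,s2,s3,s4}.
After 0: {s0,s1,s2,s3,s4}.

{s0,s1,s2,s3,s4}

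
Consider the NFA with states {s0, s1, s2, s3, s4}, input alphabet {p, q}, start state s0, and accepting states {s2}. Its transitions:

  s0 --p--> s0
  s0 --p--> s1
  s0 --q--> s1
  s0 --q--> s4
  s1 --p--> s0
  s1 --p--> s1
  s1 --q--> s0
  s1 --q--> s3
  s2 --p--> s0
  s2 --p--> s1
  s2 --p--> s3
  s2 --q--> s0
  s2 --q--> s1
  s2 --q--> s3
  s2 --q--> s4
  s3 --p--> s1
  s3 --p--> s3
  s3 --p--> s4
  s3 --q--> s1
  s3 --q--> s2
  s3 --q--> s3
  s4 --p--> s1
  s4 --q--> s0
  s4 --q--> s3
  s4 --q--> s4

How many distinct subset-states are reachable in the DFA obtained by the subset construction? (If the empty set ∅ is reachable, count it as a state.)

6

Start state of the DFA: {s0}.
{s0} --p--> {s0, s1}  [new]
{s0} --q--> {s1, s4}  [new]
{s0, s1} --p--> {s0, s1}  [seen]
{s0, s1} --q--> {s0, s1, s3, s4}  [new]
{s1, s4} --p--> {s0, s1}  [seen]
{s1, s4} --q--> {s0, s3, s4}  [new]
{s0, s1, s3, s4} --p--> {s0, s1, s3, s4}  [seen]
{s0, s1, s3, s4} --q--> {s0, s1, s2, s3, s4}  [new]
{s0, s3, s4} --p--> {s0, s1, s3, s4}  [seen]
{s0, s3, s4} --q--> {s0, s1, s2, s3, s4}  [seen]
{s0, s1, s2, s3, s4} --p--> {s0, s1, s3, s4}  [seen]
{s0, s1, s2, s3, s4} --q--> {s0, s1, s2, s3, s4}  [seen]
Reachable DFA states: {s0}, {s0, s1}, {s1, s4}, {s0, s1, s3, s4}, {s0, s3, s4}, {s0, s1, s2, s3, s4}.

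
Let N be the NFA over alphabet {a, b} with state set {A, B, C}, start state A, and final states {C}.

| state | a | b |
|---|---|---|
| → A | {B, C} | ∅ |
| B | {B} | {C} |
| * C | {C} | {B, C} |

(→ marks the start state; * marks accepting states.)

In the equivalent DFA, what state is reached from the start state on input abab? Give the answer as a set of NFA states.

{B, C}

Start: {A}.
δ(A,a) = {B, C}.
Union: {B, C}.
After a: {B, C}.
δ(B,b) = {C}; δ(C,b) = {B, C}.
Union: {B, C}.
After b: {B, C}.
δ(B,a) = {B}; δ(C,a) = {C}.
Union: {B, C}.
After a: {B, C}.
δ(B,b) = {C}; δ(C,b) = {B, C}.
Union: {B, C}.
After b: {B, C}.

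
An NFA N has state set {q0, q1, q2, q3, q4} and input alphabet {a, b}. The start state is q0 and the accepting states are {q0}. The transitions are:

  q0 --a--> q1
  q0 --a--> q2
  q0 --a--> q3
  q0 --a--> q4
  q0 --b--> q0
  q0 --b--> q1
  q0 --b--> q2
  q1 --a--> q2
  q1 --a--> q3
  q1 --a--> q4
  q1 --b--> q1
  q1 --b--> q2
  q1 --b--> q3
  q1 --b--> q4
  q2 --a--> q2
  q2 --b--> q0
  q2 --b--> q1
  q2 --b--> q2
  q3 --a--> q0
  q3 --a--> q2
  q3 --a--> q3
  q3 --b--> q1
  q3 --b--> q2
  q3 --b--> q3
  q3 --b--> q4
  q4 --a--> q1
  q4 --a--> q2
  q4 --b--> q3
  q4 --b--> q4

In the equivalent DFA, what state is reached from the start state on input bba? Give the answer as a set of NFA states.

Start: {q0}.
δ(q0,b) = {q0, q1, q2}.
Union: {q0, q1, q2}.
After b: {q0, q1, q2}.
δ(q0,b) = {q0, q1, q2}; δ(q1,b) = {q1, q2, q3, q4}; δ(q2,b) = {q0, q1, q2}.
Union: {q0, q1, q2, q3, q4}.
After b: {q0, q1, q2, q3, q4}.
δ(q0,a) = {q1, q2, q3, q4}; δ(q1,a) = {q2, q3, q4}; δ(q2,a) = {q2}; δ(q3,a) = {q0, q2, q3}; δ(q4,a) = {q1, q2}.
Union: {q0, q1, q2, q3, q4}.
After a: {q0, q1, q2, q3, q4}.

{q0, q1, q2, q3, q4}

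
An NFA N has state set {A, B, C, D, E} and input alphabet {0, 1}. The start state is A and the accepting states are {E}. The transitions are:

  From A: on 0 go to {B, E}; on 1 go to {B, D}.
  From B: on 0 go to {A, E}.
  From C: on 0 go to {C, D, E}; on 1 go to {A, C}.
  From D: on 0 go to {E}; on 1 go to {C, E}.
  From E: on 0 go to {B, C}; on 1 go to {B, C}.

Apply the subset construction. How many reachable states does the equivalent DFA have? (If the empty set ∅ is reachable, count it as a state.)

16

Start state of the DFA: {A}.
{A} --0--> {B, E}  [new]
{A} --1--> {B, D}  [new]
{B, E} --0--> {A, B, C, E}  [new]
{B, E} --1--> {B, C}  [new]
{B, D} --0--> {A, E}  [new]
{B, D} --1--> {C, E}  [new]
{A, B, C, E} --0--> {A, B, C, D, E}  [new]
{A, B, C, E} --1--> {A, B, C, D}  [new]
{B, C} --0--> {A, C, D, E}  [new]
{B, C} --1--> {A, C}  [new]
{A, E} --0--> {B, C, E}  [new]
{A, E} --1--> {B, C, D}  [new]
{C, E} --0--> {B, C, D, E}  [new]
{C, E} --1--> {A, B, C}  [new]
{A, B, C, D, E} --0--> {A, B, C, D, E}  [seen]
{A, B, C, D, E} --1--> {A, B, C, D, E}  [seen]
{A, B, C, D} --0--> {A, B, C, D, E}  [seen]
{A, B, C, D} --1--> {A, B, C, D, E}  [seen]
{A, C, D, E} --0--> {B, C, D, E}  [seen]
{A, C, D, E} --1--> {A, B, C, D, E}  [seen]
{A, C} --0--> {B, C, D, E}  [seen]
{A, C} --1--> {A, B, C, D}  [seen]
{B, C, E} --0--> {A, B, C, D, E}  [seen]
{B, C, E} --1--> {A, B, C}  [seen]
{B, C, D} --0--> {A, C, D, E}  [seen]
{B, C, D} --1--> {A, C, E}  [new]
{B, C, D, E} --0--> {A, B, C, D, E}  [seen]
{B, C, D, E} --1--> {A, B, C, E}  [seen]
{A, B, C} --0--> {A, B, C, D, E}  [seen]
{A, B, C} --1--> {A, B, C, D}  [seen]
{A, C, E} --0--> {B, C, D, E}  [seen]
{A, C, E} --1--> {A, B, C, D}  [seen]
Reachable DFA states: {A}, {B, E}, {B, D}, {A, B, C, E}, {B, C}, {A, E}, {C, E}, {A, B, C, D, E}, {A, B, C, D}, {A, C, D, E}, {A, C}, {B, C, E}, {B, C, D}, {B, C, D, E}, {A, B, C}, {A, C, E}.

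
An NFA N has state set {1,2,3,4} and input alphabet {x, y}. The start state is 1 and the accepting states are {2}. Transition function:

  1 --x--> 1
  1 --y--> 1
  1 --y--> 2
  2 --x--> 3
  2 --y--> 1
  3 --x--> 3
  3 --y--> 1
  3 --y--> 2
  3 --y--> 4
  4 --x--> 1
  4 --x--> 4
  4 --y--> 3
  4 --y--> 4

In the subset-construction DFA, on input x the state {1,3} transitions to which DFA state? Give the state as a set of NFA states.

δ(1,x) = {1}; δ(3,x) = {3}.
Union: {1,3}.

{1,3}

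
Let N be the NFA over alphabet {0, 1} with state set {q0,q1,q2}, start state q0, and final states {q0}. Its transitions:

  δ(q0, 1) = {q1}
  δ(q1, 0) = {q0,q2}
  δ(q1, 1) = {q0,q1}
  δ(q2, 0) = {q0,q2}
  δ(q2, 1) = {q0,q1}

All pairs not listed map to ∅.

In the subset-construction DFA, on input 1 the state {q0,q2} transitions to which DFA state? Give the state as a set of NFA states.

δ(q0,1) = {q1}; δ(q2,1) = {q0,q1}.
Union: {q0,q1}.

{q0,q1}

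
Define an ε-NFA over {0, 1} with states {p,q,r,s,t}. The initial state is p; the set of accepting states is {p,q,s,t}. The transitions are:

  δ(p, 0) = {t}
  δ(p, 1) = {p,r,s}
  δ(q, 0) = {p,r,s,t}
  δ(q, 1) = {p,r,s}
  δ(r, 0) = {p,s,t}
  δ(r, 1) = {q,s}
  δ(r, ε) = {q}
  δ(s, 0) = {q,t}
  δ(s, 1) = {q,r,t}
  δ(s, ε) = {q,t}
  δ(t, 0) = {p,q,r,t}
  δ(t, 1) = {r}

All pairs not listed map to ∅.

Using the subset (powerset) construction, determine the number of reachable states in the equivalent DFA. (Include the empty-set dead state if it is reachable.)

Start state of the DFA: {p} (ε-closure of the NFA start).
{p} --0--> {t}  [new]
{p} --1--> {p,q,r,s,t}  [new]
{t} --0--> {p,q,r,t}  [new]
{t} --1--> {q,r}  [new]
{p,q,r,s,t} --0--> {p,q,r,s,t}  [seen]
{p,q,r,s,t} --1--> {p,q,r,s,t}  [seen]
{p,q,r,t} --0--> {p,q,r,s,t}  [seen]
{p,q,r,t} --1--> {p,q,r,s,t}  [seen]
{q,r} --0--> {p,q,r,s,t}  [seen]
{q,r} --1--> {p,q,r,s,t}  [seen]
Reachable DFA states: {p}, {t}, {p,q,r,s,t}, {p,q,r,t}, {q,r}.

5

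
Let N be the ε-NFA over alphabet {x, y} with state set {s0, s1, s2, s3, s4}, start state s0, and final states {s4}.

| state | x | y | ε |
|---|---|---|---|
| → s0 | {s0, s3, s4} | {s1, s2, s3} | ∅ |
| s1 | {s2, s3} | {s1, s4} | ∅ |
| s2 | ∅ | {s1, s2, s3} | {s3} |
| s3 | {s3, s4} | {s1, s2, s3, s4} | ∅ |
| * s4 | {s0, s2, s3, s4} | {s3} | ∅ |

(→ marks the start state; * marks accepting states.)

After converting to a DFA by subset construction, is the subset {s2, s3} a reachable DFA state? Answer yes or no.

no

Start state of the DFA: {s0} (ε-closure of the NFA start).
{s0} --x--> {s0, s3, s4}  [new]
{s0} --y--> {s1, s2, s3}  [new]
{s0, s3, s4} --x--> {s0, s2, s3, s4}  [new]
{s0, s3, s4} --y--> {s1, s2, s3, s4}  [new]
{s1, s2, s3} --x--> {s2, s3, s4}  [new]
{s1, s2, s3} --y--> {s1, s2, s3, s4}  [seen]
{s0, s2, s3, s4} --x--> {s0, s2, s3, s4}  [seen]
{s0, s2, s3, s4} --y--> {s1, s2, s3, s4}  [seen]
{s1, s2, s3, s4} --x--> {s0, s2, s3, s4}  [seen]
{s1, s2, s3, s4} --y--> {s1, s2, s3, s4}  [seen]
{s2, s3, s4} --x--> {s0, s2, s3, s4}  [seen]
{s2, s3, s4} --y--> {s1, s2, s3, s4}  [seen]
Reachable DFA states: {s0}, {s0, s3, s4}, {s1, s2, s3}, {s0, s2, s3, s4}, {s1, s2, s3, s4}, {s2, s3, s4}.
{s2, s3} is not among them.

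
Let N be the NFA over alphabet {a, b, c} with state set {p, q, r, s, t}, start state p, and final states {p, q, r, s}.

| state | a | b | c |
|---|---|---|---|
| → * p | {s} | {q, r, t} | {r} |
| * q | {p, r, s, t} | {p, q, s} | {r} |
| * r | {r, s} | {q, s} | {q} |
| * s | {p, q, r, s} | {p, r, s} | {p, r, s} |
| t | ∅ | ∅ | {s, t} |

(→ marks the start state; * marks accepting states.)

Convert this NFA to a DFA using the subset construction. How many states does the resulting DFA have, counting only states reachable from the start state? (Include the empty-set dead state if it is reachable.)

13

Start state of the DFA: {p}.
{p} --a--> {s}  [new]
{p} --b--> {q, r, t}  [new]
{p} --c--> {r}  [new]
{s} --a--> {p, q, r, s}  [new]
{s} --b--> {p, r, s}  [new]
{s} --c--> {p, r, s}  [seen]
{q, r, t} --a--> {p, r, s, t}  [new]
{q, r, t} --b--> {p, q, s}  [new]
{q, r, t} --c--> {q, r, s, t}  [new]
{r} --a--> {r, s}  [new]
{r} --b--> {q, s}  [new]
{r} --c--> {q}  [new]
{p, q, r, s} --a--> {p, q, r, s, t}  [new]
{p, q, r, s} --b--> {p, q, r, s, t}  [seen]
{p, q, r, s} --c--> {p, q, r, s}  [seen]
{p, r, s} --a--> {p, q, r, s}  [seen]
{p, r, s} --b--> {p, q, r, s, t}  [seen]
{p, r, s} --c--> {p, q, r, s}  [seen]
{p, r, s, t} --a--> {p, q, r, s}  [seen]
{p, r, s, t} --b--> {p, q, r, s, t}  [seen]
{p, r, s, t} --c--> {p, q, r, s, t}  [seen]
{p, q, s} --a--> {p, q, r, s, t}  [seen]
{p, q, s} --b--> {p, q, r, s, t}  [seen]
{p, q, s} --c--> {p, r, s}  [seen]
{q, r, s, t} --a--> {p, q, r, s, t}  [seen]
{q, r, s, t} --b--> {p, q, r, s}  [seen]
{q, r, s, t} --c--> {p, q, r, s, t}  [seen]
{r, s} --a--> {p, q, r, s}  [seen]
{r, s} --b--> {p, q, r, s}  [seen]
{r, s} --c--> {p, q, r, s}  [seen]
{q, s} --a--> {p, q, r, s, t}  [seen]
{q, s} --b--> {p, q, r, s}  [seen]
{q, s} --c--> {p, r, s}  [seen]
{q} --a--> {p, r, s, t}  [seen]
{q} --b--> {p, q, s}  [seen]
{q} --c--> {r}  [seen]
{p, q, r, s, t} --a--> {p, q, r, s, t}  [seen]
{p, q, r, s, t} --b--> {p, q, r, s, t}  [seen]
{p, q, r, s, t} --c--> {p, q, r, s, t}  [seen]
Reachable DFA states: {p}, {s}, {q, r, t}, {r}, {p, q, r, s}, {p, r, s}, {p, r, s, t}, {p, q, s}, {q, r, s, t}, {r, s}, {q, s}, {q}, {p, q, r, s, t}.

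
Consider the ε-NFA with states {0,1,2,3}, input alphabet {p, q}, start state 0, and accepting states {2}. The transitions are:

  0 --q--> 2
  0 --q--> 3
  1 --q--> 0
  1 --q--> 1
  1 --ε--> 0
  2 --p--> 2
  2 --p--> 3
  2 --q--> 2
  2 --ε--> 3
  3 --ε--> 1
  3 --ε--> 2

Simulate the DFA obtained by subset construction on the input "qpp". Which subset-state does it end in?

{0,1,2,3}

Start: {0}.
δ(0,q) = {2,3}.
Union: {2,3}.
ε-closure gives {0,1,2,3}.
After q: {0,1,2,3}.
δ(0,p) = ∅; δ(1,p) = ∅; δ(2,p) = {2,3}; δ(3,p) = ∅.
Union: {2,3}.
ε-closure gives {0,1,2,3}.
After p: {0,1,2,3}.
δ(0,p) = ∅; δ(1,p) = ∅; δ(2,p) = {2,3}; δ(3,p) = ∅.
Union: {2,3}.
ε-closure gives {0,1,2,3}.
After p: {0,1,2,3}.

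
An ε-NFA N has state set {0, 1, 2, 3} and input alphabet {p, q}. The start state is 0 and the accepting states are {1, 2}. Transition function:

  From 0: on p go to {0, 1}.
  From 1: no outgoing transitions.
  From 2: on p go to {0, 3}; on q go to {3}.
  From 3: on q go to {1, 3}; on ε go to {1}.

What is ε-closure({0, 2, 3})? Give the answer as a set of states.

{0, 1, 2, 3}

Begin with {0, 2, 3}.
3 →ε {1}; add 1.
ε-closure = {0, 1, 2, 3}.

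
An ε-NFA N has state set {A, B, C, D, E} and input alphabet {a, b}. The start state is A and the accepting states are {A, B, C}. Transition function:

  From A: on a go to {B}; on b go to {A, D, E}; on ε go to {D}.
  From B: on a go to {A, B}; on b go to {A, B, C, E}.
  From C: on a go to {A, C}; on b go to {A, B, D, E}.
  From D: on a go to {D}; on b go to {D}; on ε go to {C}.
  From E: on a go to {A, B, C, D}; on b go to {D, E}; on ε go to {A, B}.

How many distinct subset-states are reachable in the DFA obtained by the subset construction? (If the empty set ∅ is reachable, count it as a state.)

3

Start state of the DFA: {A, C, D} (ε-closure of the NFA start).
{A, C, D} --a--> {A, B, C, D}  [new]
{A, C, D} --b--> {A, B, C, D, E}  [new]
{A, B, C, D} --a--> {A, B, C, D}  [seen]
{A, B, C, D} --b--> {A, B, C, D, E}  [seen]
{A, B, C, D, E} --a--> {A, B, C, D}  [seen]
{A, B, C, D, E} --b--> {A, B, C, D, E}  [seen]
Reachable DFA states: {A, C, D}, {A, B, C, D}, {A, B, C, D, E}.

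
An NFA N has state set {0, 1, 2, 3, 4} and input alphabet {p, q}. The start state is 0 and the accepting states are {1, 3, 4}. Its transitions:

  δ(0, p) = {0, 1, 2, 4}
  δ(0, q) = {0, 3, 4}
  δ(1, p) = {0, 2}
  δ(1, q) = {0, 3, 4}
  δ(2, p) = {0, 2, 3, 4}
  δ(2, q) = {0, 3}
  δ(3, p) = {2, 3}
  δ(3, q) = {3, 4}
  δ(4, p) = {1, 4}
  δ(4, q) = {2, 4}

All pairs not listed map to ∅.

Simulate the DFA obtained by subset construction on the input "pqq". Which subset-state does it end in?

{0, 2, 3, 4}

Start: {0}.
δ(0,p) = {0, 1, 2, 4}.
Union: {0, 1, 2, 4}.
After p: {0, 1, 2, 4}.
δ(0,q) = {0, 3, 4}; δ(1,q) = {0, 3, 4}; δ(2,q) = {0, 3}; δ(4,q) = {2, 4}.
Union: {0, 2, 3, 4}.
After q: {0, 2, 3, 4}.
δ(0,q) = {0, 3, 4}; δ(2,q) = {0, 3}; δ(3,q) = {3, 4}; δ(4,q) = {2, 4}.
Union: {0, 2, 3, 4}.
After q: {0, 2, 3, 4}.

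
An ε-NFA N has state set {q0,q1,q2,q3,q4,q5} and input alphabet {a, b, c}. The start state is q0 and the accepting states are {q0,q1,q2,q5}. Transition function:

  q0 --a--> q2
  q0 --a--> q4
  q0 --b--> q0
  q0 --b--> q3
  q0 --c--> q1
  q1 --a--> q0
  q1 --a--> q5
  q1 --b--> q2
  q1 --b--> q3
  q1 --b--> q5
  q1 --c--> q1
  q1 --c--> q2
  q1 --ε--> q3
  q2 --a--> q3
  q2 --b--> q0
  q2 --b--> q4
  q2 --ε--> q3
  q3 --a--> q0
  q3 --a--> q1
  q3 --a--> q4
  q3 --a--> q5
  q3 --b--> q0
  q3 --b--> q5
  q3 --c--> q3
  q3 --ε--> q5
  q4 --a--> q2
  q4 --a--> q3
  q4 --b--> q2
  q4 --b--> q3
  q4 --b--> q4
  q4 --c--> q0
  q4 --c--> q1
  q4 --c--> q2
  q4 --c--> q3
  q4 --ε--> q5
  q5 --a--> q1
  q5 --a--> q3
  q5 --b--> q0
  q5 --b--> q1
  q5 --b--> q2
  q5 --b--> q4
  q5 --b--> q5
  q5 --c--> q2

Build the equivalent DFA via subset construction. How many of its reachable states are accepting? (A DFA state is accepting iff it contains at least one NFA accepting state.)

Start state of the DFA: {q0} (ε-closure of the NFA start).
{q0} --a--> {q2,q3,q4,q5}  [new]
{q0} --b--> {q0,q3,q5}  [new]
{q0} --c--> {q1,q3,q5}  [new]
{q2,q3,q4,q5} --a--> {q0,q1,q2,q3,q4,q5}  [new]
{q2,q3,q4,q5} --b--> {q0,q1,q2,q3,q4,q5}  [seen]
{q2,q3,q4,q5} --c--> {q0,q1,q2,q3,q5}  [new]
{q0,q3,q5} --a--> {q0,q1,q2,q3,q4,q5}  [seen]
{q0,q3,q5} --b--> {q0,q1,q2,q3,q4,q5}  [seen]
{q0,q3,q5} --c--> {q1,q2,q3,q5}  [new]
{q1,q3,q5} --a--> {q0,q1,q3,q4,q5}  [new]
{q1,q3,q5} --b--> {q0,q1,q2,q3,q4,q5}  [seen]
{q1,q3,q5} --c--> {q1,q2,q3,q5}  [seen]
{q0,q1,q2,q3,q4,q5} --a--> {q0,q1,q2,q3,q4,q5}  [seen]
{q0,q1,q2,q3,q4,q5} --b--> {q0,q1,q2,q3,q4,q5}  [seen]
{q0,q1,q2,q3,q4,q5} --c--> {q0,q1,q2,q3,q5}  [seen]
{q0,q1,q2,q3,q5} --a--> {q0,q1,q2,q3,q4,q5}  [seen]
{q0,q1,q2,q3,q5} --b--> {q0,q1,q2,q3,q4,q5}  [seen]
{q0,q1,q2,q3,q5} --c--> {q1,q2,q3,q5}  [seen]
{q1,q2,q3,q5} --a--> {q0,q1,q3,q4,q5}  [seen]
{q1,q2,q3,q5} --b--> {q0,q1,q2,q3,q4,q5}  [seen]
{q1,q2,q3,q5} --c--> {q1,q2,q3,q5}  [seen]
{q0,q1,q3,q4,q5} --a--> {q0,q1,q2,q3,q4,q5}  [seen]
{q0,q1,q3,q4,q5} --b--> {q0,q1,q2,q3,q4,q5}  [seen]
{q0,q1,q3,q4,q5} --c--> {q0,q1,q2,q3,q5}  [seen]
Reachable DFA states: {q0}, {q2,q3,q4,q5}, {q0,q3,q5}, {q1,q3,q5}, {q0,q1,q2,q3,q4,q5}, {q0,q1,q2,q3,q5}, {q1,q2,q3,q5}, {q0,q1,q3,q4,q5}.
Accepting DFA states (contain an NFA accepting state): {q0}, {q2,q3,q4,q5}, {q0,q3,q5}, {q1,q3,q5}, {q0,q1,q2,q3,q4,q5}, {q0,q1,q2,q3,q5}, {q1,q2,q3,q5}, {q0,q1,q3,q4,q5}.

8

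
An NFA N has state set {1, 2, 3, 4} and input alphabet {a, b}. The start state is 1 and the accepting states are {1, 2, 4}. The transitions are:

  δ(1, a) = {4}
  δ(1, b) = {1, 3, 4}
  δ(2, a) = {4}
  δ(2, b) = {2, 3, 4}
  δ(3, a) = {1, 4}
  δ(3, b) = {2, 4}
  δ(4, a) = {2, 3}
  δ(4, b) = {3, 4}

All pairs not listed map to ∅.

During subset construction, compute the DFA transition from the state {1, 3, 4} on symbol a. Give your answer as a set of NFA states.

{1, 2, 3, 4}

δ(1,a) = {4}; δ(3,a) = {1, 4}; δ(4,a) = {2, 3}.
Union: {1, 2, 3, 4}.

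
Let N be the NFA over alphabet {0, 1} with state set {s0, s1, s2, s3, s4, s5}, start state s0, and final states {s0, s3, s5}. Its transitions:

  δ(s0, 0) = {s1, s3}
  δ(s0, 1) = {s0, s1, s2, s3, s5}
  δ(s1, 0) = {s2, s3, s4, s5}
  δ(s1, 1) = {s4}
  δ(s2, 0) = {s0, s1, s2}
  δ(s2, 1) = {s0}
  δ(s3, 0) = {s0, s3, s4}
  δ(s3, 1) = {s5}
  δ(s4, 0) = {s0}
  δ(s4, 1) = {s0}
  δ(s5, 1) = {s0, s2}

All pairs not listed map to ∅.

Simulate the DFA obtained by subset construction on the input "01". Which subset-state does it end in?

{s4, s5}

Start: {s0}.
δ(s0,0) = {s1, s3}.
Union: {s1, s3}.
After 0: {s1, s3}.
δ(s1,1) = {s4}; δ(s3,1) = {s5}.
Union: {s4, s5}.
After 1: {s4, s5}.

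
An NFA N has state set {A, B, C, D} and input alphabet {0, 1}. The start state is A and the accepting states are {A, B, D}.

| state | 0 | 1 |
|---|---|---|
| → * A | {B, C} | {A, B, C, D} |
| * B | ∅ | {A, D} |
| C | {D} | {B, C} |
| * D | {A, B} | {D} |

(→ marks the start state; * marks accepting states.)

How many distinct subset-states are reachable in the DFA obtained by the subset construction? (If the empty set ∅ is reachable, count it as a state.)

Start state of the DFA: {A}.
{A} --0--> {B, C}  [new]
{A} --1--> {A, B, C, D}  [new]
{B, C} --0--> {D}  [new]
{B, C} --1--> {A, B, C, D}  [seen]
{A, B, C, D} --0--> {A, B, C, D}  [seen]
{A, B, C, D} --1--> {A, B, C, D}  [seen]
{D} --0--> {A, B}  [new]
{D} --1--> {D}  [seen]
{A, B} --0--> {B, C}  [seen]
{A, B} --1--> {A, B, C, D}  [seen]
Reachable DFA states: {A}, {B, C}, {A, B, C, D}, {D}, {A, B}.

5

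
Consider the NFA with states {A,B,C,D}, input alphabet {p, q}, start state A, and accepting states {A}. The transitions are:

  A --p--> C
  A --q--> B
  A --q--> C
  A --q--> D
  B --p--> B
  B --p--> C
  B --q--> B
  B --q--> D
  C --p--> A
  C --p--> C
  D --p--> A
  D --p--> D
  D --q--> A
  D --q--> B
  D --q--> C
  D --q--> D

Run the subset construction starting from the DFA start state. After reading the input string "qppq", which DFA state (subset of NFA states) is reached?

{A,B,C,D}

Start: {A}.
δ(A,q) = {B,C,D}.
Union: {B,C,D}.
After q: {B,C,D}.
δ(B,p) = {B,C}; δ(C,p) = {A,C}; δ(D,p) = {A,D}.
Union: {A,B,C,D}.
After p: {A,B,C,D}.
δ(A,p) = {C}; δ(B,p) = {B,C}; δ(C,p) = {A,C}; δ(D,p) = {A,D}.
Union: {A,B,C,D}.
After p: {A,B,C,D}.
δ(A,q) = {B,C,D}; δ(B,q) = {B,D}; δ(C,q) = ∅; δ(D,q) = {A,B,C,D}.
Union: {A,B,C,D}.
After q: {A,B,C,D}.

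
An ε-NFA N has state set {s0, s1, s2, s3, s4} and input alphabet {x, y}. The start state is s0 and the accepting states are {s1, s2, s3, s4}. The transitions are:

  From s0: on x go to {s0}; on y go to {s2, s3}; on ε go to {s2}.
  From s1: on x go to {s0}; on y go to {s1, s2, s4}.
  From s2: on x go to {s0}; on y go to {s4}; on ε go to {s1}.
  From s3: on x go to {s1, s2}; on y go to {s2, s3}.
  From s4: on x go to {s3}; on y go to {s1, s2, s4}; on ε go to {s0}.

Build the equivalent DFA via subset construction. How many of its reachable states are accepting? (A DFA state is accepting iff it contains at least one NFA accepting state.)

Start state of the DFA: {s0, s1, s2} (ε-closure of the NFA start).
{s0, s1, s2} --x--> {s0, s1, s2}  [seen]
{s0, s1, s2} --y--> {s0, s1, s2, s3, s4}  [new]
{s0, s1, s2, s3, s4} --x--> {s0, s1, s2, s3}  [new]
{s0, s1, s2, s3, s4} --y--> {s0, s1, s2, s3, s4}  [seen]
{s0, s1, s2, s3} --x--> {s0, s1, s2}  [seen]
{s0, s1, s2, s3} --y--> {s0, s1, s2, s3, s4}  [seen]
Reachable DFA states: {s0, s1, s2}, {s0, s1, s2, s3, s4}, {s0, s1, s2, s3}.
Accepting DFA states (contain an NFA accepting state): {s0, s1, s2}, {s0, s1, s2, s3, s4}, {s0, s1, s2, s3}.

3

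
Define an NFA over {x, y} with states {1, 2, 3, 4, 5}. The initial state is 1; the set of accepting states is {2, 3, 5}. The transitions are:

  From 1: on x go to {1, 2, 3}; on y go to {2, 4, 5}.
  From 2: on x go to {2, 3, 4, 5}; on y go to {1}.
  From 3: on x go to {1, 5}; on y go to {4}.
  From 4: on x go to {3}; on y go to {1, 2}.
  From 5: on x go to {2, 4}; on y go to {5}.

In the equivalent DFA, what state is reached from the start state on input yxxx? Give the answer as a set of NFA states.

Start: {1}.
δ(1,y) = {2, 4, 5}.
Union: {2, 4, 5}.
After y: {2, 4, 5}.
δ(2,x) = {2, 3, 4, 5}; δ(4,x) = {3}; δ(5,x) = {2, 4}.
Union: {2, 3, 4, 5}.
After x: {2, 3, 4, 5}.
δ(2,x) = {2, 3, 4, 5}; δ(3,x) = {1, 5}; δ(4,x) = {3}; δ(5,x) = {2, 4}.
Union: {1, 2, 3, 4, 5}.
After x: {1, 2, 3, 4, 5}.
δ(1,x) = {1, 2, 3}; δ(2,x) = {2, 3, 4, 5}; δ(3,x) = {1, 5}; δ(4,x) = {3}; δ(5,x) = {2, 4}.
Union: {1, 2, 3, 4, 5}.
After x: {1, 2, 3, 4, 5}.

{1, 2, 3, 4, 5}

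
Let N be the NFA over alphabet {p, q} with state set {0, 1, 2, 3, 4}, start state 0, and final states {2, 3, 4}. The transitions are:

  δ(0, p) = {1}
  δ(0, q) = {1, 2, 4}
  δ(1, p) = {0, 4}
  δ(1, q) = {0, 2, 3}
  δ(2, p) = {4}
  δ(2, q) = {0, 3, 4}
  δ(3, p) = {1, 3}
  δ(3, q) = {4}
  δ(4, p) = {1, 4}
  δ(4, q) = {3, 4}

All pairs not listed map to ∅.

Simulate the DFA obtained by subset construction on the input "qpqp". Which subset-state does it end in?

{0, 1, 3, 4}

Start: {0}.
δ(0,q) = {1, 2, 4}.
Union: {1, 2, 4}.
After q: {1, 2, 4}.
δ(1,p) = {0, 4}; δ(2,p) = {4}; δ(4,p) = {1, 4}.
Union: {0, 1, 4}.
After p: {0, 1, 4}.
δ(0,q) = {1, 2, 4}; δ(1,q) = {0, 2, 3}; δ(4,q) = {3, 4}.
Union: {0, 1, 2, 3, 4}.
After q: {0, 1, 2, 3, 4}.
δ(0,p) = {1}; δ(1,p) = {0, 4}; δ(2,p) = {4}; δ(3,p) = {1, 3}; δ(4,p) = {1, 4}.
Union: {0, 1, 3, 4}.
After p: {0, 1, 3, 4}.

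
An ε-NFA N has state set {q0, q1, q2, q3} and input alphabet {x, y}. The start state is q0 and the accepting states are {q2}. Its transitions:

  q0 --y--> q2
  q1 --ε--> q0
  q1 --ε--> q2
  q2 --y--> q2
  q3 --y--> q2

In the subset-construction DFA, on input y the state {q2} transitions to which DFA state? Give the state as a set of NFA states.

{q2}

δ(q2,y) = {q2}.
Union: {q2}.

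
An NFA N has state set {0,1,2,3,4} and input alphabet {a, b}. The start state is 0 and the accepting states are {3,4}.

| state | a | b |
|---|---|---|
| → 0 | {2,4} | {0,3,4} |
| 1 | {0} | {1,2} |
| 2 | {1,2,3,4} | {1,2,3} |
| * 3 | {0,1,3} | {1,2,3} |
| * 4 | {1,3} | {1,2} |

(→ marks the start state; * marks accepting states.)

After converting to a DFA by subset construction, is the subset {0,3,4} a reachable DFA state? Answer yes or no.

Start state of the DFA: {0}.
{0} --a--> {2,4}  [new]
{0} --b--> {0,3,4}  [new]
{2,4} --a--> {1,2,3,4}  [new]
{2,4} --b--> {1,2,3}  [new]
{0,3,4} --a--> {0,1,2,3,4}  [new]
{0,3,4} --b--> {0,1,2,3,4}  [seen]
{1,2,3,4} --a--> {0,1,2,3,4}  [seen]
{1,2,3,4} --b--> {1,2,3}  [seen]
{1,2,3} --a--> {0,1,2,3,4}  [seen]
{1,2,3} --b--> {1,2,3}  [seen]
{0,1,2,3,4} --a--> {0,1,2,3,4}  [seen]
{0,1,2,3,4} --b--> {0,1,2,3,4}  [seen]
Reachable DFA states: {0}, {2,4}, {0,3,4}, {1,2,3,4}, {1,2,3}, {0,1,2,3,4}.
{0,3,4} is among them.

yes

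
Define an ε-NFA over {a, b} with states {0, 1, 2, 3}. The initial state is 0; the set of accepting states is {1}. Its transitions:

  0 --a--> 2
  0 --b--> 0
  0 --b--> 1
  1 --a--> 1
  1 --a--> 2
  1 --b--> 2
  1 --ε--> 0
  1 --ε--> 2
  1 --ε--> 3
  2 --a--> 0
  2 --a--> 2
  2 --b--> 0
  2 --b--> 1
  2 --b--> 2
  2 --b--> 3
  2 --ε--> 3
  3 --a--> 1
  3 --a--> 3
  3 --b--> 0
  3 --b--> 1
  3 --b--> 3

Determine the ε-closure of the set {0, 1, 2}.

{0, 1, 2, 3}

Begin with {0, 1, 2}.
1 →ε {0, 2, 3}; add 3.
ε-closure = {0, 1, 2, 3}.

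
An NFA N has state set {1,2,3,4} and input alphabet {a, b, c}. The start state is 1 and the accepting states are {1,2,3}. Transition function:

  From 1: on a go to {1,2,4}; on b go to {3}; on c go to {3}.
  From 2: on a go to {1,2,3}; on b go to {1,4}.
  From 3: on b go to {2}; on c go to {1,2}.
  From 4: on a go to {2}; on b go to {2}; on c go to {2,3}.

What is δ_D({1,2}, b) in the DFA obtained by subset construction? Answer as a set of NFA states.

{1,3,4}

δ(1,b) = {3}; δ(2,b) = {1,4}.
Union: {1,3,4}.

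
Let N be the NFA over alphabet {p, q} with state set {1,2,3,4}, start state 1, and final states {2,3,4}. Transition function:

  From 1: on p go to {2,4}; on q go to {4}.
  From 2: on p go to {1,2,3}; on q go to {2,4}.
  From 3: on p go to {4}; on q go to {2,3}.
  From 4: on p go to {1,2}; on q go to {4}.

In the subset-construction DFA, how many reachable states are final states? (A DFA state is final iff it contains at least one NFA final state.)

6

Start state of the DFA: {1}.
{1} --p--> {2,4}  [new]
{1} --q--> {4}  [new]
{2,4} --p--> {1,2,3}  [new]
{2,4} --q--> {2,4}  [seen]
{4} --p--> {1,2}  [new]
{4} --q--> {4}  [seen]
{1,2,3} --p--> {1,2,3,4}  [new]
{1,2,3} --q--> {2,3,4}  [new]
{1,2} --p--> {1,2,3,4}  [seen]
{1,2} --q--> {2,4}  [seen]
{1,2,3,4} --p--> {1,2,3,4}  [seen]
{1,2,3,4} --q--> {2,3,4}  [seen]
{2,3,4} --p--> {1,2,3,4}  [seen]
{2,3,4} --q--> {2,3,4}  [seen]
Reachable DFA states: {1}, {2,4}, {4}, {1,2,3}, {1,2}, {1,2,3,4}, {2,3,4}.
Accepting DFA states (contain an NFA accepting state): {2,4}, {4}, {1,2,3}, {1,2}, {1,2,3,4}, {2,3,4}.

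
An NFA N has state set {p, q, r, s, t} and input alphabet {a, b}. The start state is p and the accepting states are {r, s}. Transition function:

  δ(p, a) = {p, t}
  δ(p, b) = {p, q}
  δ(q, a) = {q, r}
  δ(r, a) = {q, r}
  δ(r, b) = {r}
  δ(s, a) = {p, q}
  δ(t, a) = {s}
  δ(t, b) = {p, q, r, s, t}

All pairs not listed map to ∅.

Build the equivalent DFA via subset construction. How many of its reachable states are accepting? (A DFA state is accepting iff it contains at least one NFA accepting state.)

Start state of the DFA: {p}.
{p} --a--> {p, t}  [new]
{p} --b--> {p, q}  [new]
{p, t} --a--> {p, s, t}  [new]
{p, t} --b--> {p, q, r, s, t}  [new]
{p, q} --a--> {p, q, r, t}  [new]
{p, q} --b--> {p, q}  [seen]
{p, s, t} --a--> {p, q, s, t}  [new]
{p, s, t} --b--> {p, q, r, s, t}  [seen]
{p, q, r, s, t} --a--> {p, q, r, s, t}  [seen]
{p, q, r, s, t} --b--> {p, q, r, s, t}  [seen]
{p, q, r, t} --a--> {p, q, r, s, t}  [seen]
{p, q, r, t} --b--> {p, q, r, s, t}  [seen]
{p, q, s, t} --a--> {p, q, r, s, t}  [seen]
{p, q, s, t} --b--> {p, q, r, s, t}  [seen]
Reachable DFA states: {p}, {p, t}, {p, q}, {p, s, t}, {p, q, r, s, t}, {p, q, r, t}, {p, q, s, t}.
Accepting DFA states (contain an NFA accepting state): {p, s, t}, {p, q, r, s, t}, {p, q, r, t}, {p, q, s, t}.

4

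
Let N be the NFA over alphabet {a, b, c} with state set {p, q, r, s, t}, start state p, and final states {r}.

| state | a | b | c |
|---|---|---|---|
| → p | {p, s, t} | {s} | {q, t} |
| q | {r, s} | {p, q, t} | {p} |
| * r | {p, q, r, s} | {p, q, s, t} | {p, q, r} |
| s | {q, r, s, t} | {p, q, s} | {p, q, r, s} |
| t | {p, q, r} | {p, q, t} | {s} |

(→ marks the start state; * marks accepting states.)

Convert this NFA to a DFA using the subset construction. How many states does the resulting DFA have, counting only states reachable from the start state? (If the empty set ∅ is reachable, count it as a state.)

11

Start state of the DFA: {p}.
{p} --a--> {p, s, t}  [new]
{p} --b--> {s}  [new]
{p} --c--> {q, t}  [new]
{p, s, t} --a--> {p, q, r, s, t}  [new]
{p, s, t} --b--> {p, q, s, t}  [new]
{p, s, t} --c--> {p, q, r, s, t}  [seen]
{s} --a--> {q, r, s, t}  [new]
{s} --b--> {p, q, s}  [new]
{s} --c--> {p, q, r, s}  [new]
{q, t} --a--> {p, q, r, s}  [seen]
{q, t} --b--> {p, q, t}  [new]
{q, t} --c--> {p, s}  [new]
{p, q, r, s, t} --a--> {p, q, r, s, t}  [seen]
{p, q, r, s, t} --b--> {p, q, s, t}  [seen]
{p, q, r, s, t} --c--> {p, q, r, s, t}  [seen]
{p, q, s, t} --a--> {p, q, r, s, t}  [seen]
{p, q, s, t} --b--> {p, q, s, t}  [seen]
{p, q, s, t} --c--> {p, q, r, s, t}  [seen]
{q, r, s, t} --a--> {p, q, r, s, t}  [seen]
{q, r, s, t} --b--> {p, q, s, t}  [seen]
{q, r, s, t} --c--> {p, q, r, s}  [seen]
{p, q, s} --a--> {p, q, r, s, t}  [seen]
{p, q, s} --b--> {p, q, s, t}  [seen]
{p, q, s} --c--> {p, q, r, s, t}  [seen]
{p, q, r, s} --a--> {p, q, r, s, t}  [seen]
{p, q, r, s} --b--> {p, q, s, t}  [seen]
{p, q, r, s} --c--> {p, q, r, s, t}  [seen]
{p, q, t} --a--> {p, q, r, s, t}  [seen]
{p, q, t} --b--> {p, q, s, t}  [seen]
{p, q, t} --c--> {p, q, s, t}  [seen]
{p, s} --a--> {p, q, r, s, t}  [seen]
{p, s} --b--> {p, q, s}  [seen]
{p, s} --c--> {p, q, r, s, t}  [seen]
Reachable DFA states: {p}, {p, s, t}, {s}, {q, t}, {p, q, r, s, t}, {p, q, s, t}, {q, r, s, t}, {p, q, s}, {p, q, r, s}, {p, q, t}, {p, s}.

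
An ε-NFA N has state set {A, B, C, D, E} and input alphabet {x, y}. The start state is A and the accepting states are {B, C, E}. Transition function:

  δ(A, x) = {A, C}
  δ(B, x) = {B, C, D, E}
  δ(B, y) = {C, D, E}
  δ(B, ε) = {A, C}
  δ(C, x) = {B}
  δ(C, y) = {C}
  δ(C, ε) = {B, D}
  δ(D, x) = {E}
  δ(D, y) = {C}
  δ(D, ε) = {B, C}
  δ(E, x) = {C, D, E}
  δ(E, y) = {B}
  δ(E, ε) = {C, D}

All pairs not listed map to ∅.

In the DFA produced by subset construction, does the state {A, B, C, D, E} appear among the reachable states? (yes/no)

yes

Start state of the DFA: {A} (ε-closure of the NFA start).
{A} --x--> {A, B, C, D}  [new]
{A} --y--> ∅  [new]
{A, B, C, D} --x--> {A, B, C, D, E}  [new]
{A, B, C, D} --y--> {A, B, C, D, E}  [seen]
∅ --x--> ∅  [seen]
∅ --y--> ∅  [seen]
{A, B, C, D, E} --x--> {A, B, C, D, E}  [seen]
{A, B, C, D, E} --y--> {A, B, C, D, E}  [seen]
Reachable DFA states: {A}, {A, B, C, D}, ∅, {A, B, C, D, E}.
{A, B, C, D, E} is among them.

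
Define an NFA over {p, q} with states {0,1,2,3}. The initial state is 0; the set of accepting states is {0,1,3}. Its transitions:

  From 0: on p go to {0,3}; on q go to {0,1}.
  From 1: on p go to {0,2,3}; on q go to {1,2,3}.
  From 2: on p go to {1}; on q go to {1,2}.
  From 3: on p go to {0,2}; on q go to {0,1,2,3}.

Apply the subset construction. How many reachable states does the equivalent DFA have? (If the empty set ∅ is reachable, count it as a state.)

Start state of the DFA: {0}.
{0} --p--> {0,3}  [new]
{0} --q--> {0,1}  [new]
{0,3} --p--> {0,2,3}  [new]
{0,3} --q--> {0,1,2,3}  [new]
{0,1} --p--> {0,2,3}  [seen]
{0,1} --q--> {0,1,2,3}  [seen]
{0,2,3} --p--> {0,1,2,3}  [seen]
{0,2,3} --q--> {0,1,2,3}  [seen]
{0,1,2,3} --p--> {0,1,2,3}  [seen]
{0,1,2,3} --q--> {0,1,2,3}  [seen]
Reachable DFA states: {0}, {0,3}, {0,1}, {0,2,3}, {0,1,2,3}.

5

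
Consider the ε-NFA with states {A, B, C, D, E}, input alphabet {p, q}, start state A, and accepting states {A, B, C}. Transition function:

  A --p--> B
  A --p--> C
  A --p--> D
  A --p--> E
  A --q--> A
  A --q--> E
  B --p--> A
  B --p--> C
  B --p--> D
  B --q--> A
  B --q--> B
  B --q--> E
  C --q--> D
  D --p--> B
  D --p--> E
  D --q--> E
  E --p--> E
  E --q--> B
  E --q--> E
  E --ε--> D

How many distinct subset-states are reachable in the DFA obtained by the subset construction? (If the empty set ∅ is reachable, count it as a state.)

Start state of the DFA: {A} (ε-closure of the NFA start).
{A} --p--> {B, C, D, E}  [new]
{A} --q--> {A, D, E}  [new]
{B, C, D, E} --p--> {A, B, C, D, E}  [new]
{B, C, D, E} --q--> {A, B, D, E}  [new]
{A, D, E} --p--> {B, C, D, E}  [seen]
{A, D, E} --q--> {A, B, D, E}  [seen]
{A, B, C, D, E} --p--> {A, B, C, D, E}  [seen]
{A, B, C, D, E} --q--> {A, B, D, E}  [seen]
{A, B, D, E} --p--> {A, B, C, D, E}  [seen]
{A, B, D, E} --q--> {A, B, D, E}  [seen]
Reachable DFA states: {A}, {B, C, D, E}, {A, D, E}, {A, B, C, D, E}, {A, B, D, E}.

5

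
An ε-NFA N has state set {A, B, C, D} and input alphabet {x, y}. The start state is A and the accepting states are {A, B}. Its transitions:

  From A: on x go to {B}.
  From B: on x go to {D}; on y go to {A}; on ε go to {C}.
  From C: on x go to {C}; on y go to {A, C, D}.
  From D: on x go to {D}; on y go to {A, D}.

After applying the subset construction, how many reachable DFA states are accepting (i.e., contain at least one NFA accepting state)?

4

Start state of the DFA: {A} (ε-closure of the NFA start).
{A} --x--> {B, C}  [new]
{A} --y--> ∅  [new]
{B, C} --x--> {C, D}  [new]
{B, C} --y--> {A, C, D}  [new]
∅ --x--> ∅  [seen]
∅ --y--> ∅  [seen]
{C, D} --x--> {C, D}  [seen]
{C, D} --y--> {A, C, D}  [seen]
{A, C, D} --x--> {B, C, D}  [new]
{A, C, D} --y--> {A, C, D}  [seen]
{B, C, D} --x--> {C, D}  [seen]
{B, C, D} --y--> {A, C, D}  [seen]
Reachable DFA states: {A}, {B, C}, ∅, {C, D}, {A, C, D}, {B, C, D}.
Accepting DFA states (contain an NFA accepting state): {A}, {B, C}, {A, C, D}, {B, C, D}.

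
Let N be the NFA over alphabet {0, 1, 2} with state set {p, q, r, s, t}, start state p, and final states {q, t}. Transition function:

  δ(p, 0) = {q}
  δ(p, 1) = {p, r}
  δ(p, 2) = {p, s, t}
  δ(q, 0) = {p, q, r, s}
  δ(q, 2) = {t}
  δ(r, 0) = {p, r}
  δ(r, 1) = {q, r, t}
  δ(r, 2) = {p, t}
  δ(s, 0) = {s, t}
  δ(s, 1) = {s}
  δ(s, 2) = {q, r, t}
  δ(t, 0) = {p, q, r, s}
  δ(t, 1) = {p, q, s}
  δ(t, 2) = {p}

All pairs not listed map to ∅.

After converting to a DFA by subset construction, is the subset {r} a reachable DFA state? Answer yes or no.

Start state of the DFA: {p}.
{p} --0--> {q}  [new]
{p} --1--> {p, r}  [new]
{p} --2--> {p, s, t}  [new]
{q} --0--> {p, q, r, s}  [new]
{q} --1--> ∅  [new]
{q} --2--> {t}  [new]
{p, r} --0--> {p, q, r}  [new]
{p, r} --1--> {p, q, r, t}  [new]
{p, r} --2--> {p, s, t}  [seen]
{p, s, t} --0--> {p, q, r, s, t}  [new]
{p, s, t} --1--> {p, q, r, s}  [seen]
{p, s, t} --2--> {p, q, r, s, t}  [seen]
{p, q, r, s} --0--> {p, q, r, s, t}  [seen]
{p, q, r, s} --1--> {p, q, r, s, t}  [seen]
{p, q, r, s} --2--> {p, q, r, s, t}  [seen]
∅ --0--> ∅  [seen]
∅ --1--> ∅  [seen]
∅ --2--> ∅  [seen]
{t} --0--> {p, q, r, s}  [seen]
{t} --1--> {p, q, s}  [new]
{t} --2--> {p}  [seen]
{p, q, r} --0--> {p, q, r, s}  [seen]
{p, q, r} --1--> {p, q, r, t}  [seen]
{p, q, r} --2--> {p, s, t}  [seen]
{p, q, r, t} --0--> {p, q, r, s}  [seen]
{p, q, r, t} --1--> {p, q, r, s, t}  [seen]
{p, q, r, t} --2--> {p, s, t}  [seen]
{p, q, r, s, t} --0--> {p, q, r, s, t}  [seen]
{p, q, r, s, t} --1--> {p, q, r, s, t}  [seen]
{p, q, r, s, t} --2--> {p, q, r, s, t}  [seen]
{p, q, s} --0--> {p, q, r, s, t}  [seen]
{p, q, s} --1--> {p, r, s}  [new]
{p, q, s} --2--> {p, q, r, s, t}  [seen]
{p, r, s} --0--> {p, q, r, s, t}  [seen]
{p, r, s} --1--> {p, q, r, s, t}  [seen]
{p, r, s} --2--> {p, q, r, s, t}  [seen]
Reachable DFA states: {p}, {q}, {p, r}, {p, s, t}, {p, q, r, s}, ∅, {t}, {p, q, r}, {p, q, r, t}, {p, q, r, s, t}, {p, q, s}, {p, r, s}.
{r} is not among them.

no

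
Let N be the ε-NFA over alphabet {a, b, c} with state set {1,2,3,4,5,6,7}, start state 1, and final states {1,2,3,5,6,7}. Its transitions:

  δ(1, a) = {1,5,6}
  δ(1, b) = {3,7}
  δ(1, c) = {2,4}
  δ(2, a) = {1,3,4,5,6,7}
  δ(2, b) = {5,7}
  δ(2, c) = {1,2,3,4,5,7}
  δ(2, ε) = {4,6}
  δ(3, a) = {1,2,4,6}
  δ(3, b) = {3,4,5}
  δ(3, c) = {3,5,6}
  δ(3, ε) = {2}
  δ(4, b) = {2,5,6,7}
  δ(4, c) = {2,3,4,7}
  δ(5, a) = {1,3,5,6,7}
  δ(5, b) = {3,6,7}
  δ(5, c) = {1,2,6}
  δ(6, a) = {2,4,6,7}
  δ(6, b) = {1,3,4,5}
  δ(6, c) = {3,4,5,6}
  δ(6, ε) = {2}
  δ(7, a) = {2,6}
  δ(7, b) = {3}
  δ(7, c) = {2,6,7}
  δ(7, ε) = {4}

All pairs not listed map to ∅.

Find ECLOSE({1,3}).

{1,2,3,4,6}

Begin with {1,3}.
3 →ε {2}; add 2.
2 →ε {4,6}; add 4, 6.
ε-closure = {1,2,3,4,6}.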